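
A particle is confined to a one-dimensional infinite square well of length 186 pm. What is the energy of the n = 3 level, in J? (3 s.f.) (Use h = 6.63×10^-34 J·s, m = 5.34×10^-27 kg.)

E_3 = 2.68×10^-21 J

For an infinite well E_n = n²h²/(8mL²), so E_1 = h²/(8mL²) = (6.63×10^-34)²/(8·5.34×10^-27·(1.86×10^-10 m)²) = 2.974×10^-22 J.
Then E_3 = 3²·E_1 = 9·2.974×10^-22 J = 2.68×10^-21 J.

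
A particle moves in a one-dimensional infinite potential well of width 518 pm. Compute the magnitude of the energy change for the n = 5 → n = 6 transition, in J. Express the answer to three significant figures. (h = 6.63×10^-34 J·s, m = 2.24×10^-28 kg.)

|ΔE| = 1.01×10^-20 J

E_1 = h²/(8mL²) = 9.142×10^-22 J.
|ΔE| = |5² − 6²|·E_1 = 11·9.142×10^-22 J = 1.01×10^-20 J.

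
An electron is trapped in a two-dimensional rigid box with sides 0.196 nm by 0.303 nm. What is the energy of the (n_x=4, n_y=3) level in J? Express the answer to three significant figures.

E = 3.10×10^-17 J

For a 2D rectangular well E = (h²/8m_e)·Σ n_i²/L_i² = (6.626×10^-34)²/(8·9.109×10^-31) · [4²/(0.196 nm)² + 3²/(0.303 nm)²].
Evaluating gives E = 3.10×10^-17 J.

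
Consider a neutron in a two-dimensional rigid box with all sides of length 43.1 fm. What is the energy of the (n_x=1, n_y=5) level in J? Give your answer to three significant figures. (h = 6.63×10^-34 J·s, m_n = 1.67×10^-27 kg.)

E = 4.61×10^-13 J

For a 2D rectangular well E = (h²/8m_n)·Σ n_i²/L_i² = (6.63×10^-34)²/(8·1.67×10^-27) · [1²/(43.1 fm)² + 5²/(43.1 fm)²].
Evaluating gives E = 4.61×10^-13 J.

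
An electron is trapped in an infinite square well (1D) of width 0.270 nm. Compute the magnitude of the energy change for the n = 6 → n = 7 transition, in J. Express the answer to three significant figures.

|ΔE| = 1.07×10^-17 J

E_1 = h²/(8m_eL²) = 8.264×10^-19 J.
|ΔE| = |6² − 7²|·E_1 = 13·8.264×10^-19 J = 1.07×10^-17 J.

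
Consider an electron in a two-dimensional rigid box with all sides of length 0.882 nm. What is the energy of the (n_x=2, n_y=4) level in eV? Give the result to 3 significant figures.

For a 2D rectangular well E = (h²/8m_e)·Σ n_i²/L_i² = (6.626×10^-34)²/(8·9.109×10^-31) · [2²/(0.882 nm)² + 4²/(0.882 nm)²].
Evaluating gives E = 1.549×10^-18 J = 9.67 eV.

E = 9.67 eV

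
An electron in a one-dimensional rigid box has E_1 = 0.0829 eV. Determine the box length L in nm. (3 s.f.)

From E_n = n²h²/(8m_eL²), L = n·h/√(8m_eE_n).
E_1 = 0.0829 eV = 1.328×10^-20 J, so L = 1·6.626×10^-34/√(8·9.109×10^-31·1.328×10^-20) = 2.13×10^-9 m = 2.13 nm.

L = 2.13 nm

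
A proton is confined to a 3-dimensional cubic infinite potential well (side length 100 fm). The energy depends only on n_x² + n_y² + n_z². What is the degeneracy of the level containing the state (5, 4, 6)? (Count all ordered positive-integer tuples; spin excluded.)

degeneracy = 12

The level has n_x² + n_y² + n_z² = 77. The ordered positive-integer solutions are (2, 3, 8), (2, 8, 3), (3, 2, 8), (3, 8, 2), (4, 5, 6), (4, 6, 5), (5, 4, 6), (5, 6, 4), (6, 4, 5), (6, 5, 4), (8, 2, 3), (8, 3, 2).
That gives 12 states.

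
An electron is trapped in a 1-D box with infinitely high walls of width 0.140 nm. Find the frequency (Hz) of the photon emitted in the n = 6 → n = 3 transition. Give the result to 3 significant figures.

f = 1.25×10^17 Hz

E_1 = h²/(8m_eL²) = 3.074×10^-18 J and ΔE = (6² − 3²)E_1 = 8.300×10^-17 J.
f = ΔE/h = 8.300×10^-17/6.626×10^-34 = 1.25×10^17 Hz.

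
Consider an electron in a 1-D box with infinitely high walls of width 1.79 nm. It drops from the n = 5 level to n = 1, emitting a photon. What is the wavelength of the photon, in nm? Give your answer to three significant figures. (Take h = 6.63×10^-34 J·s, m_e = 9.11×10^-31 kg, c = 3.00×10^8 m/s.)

E_1 = h²/(8m_eL²) = 1.882×10^-20 J, so ΔE = (5² − 1²)E_1 = 4.517×10^-19 J.
λ = hc/ΔE = (6.63×10^-34·3.00×10^8)/4.517×10^-19 = 4.40×10^-7 m = 440 nm.

λ = 440 nm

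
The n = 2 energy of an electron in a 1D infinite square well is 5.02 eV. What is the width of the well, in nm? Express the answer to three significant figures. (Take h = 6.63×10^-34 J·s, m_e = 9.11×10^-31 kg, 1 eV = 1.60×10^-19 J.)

From E_n = n²h²/(8m_eL²), L = n·h/√(8m_eE_n).
E_2 = 5.02 eV = 8.032×10^-19 J, so L = 2·6.63×10^-34/√(8·9.11×10^-31·8.032×10^-19) = 5.48×10^-10 m = 0.548 nm.

L = 0.548 nm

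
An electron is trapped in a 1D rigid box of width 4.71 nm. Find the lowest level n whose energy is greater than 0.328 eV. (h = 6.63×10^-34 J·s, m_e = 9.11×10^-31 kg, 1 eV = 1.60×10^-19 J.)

E_1 = h²/(8m_eL²) = 2.719×10^-21 J = 0.01699 eV.
Need n² > 0.328/0.01699 = 19.31, i.e. n > 4.394.
The smallest integer satisfying this is n = 5.

n = 5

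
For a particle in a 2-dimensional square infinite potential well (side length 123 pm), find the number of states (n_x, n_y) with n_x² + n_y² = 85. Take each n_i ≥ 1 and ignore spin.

degeneracy = 4

The level has n_x² + n_y² = 85. The ordered positive-integer solutions are (2, 9), (6, 7), (7, 6), (9, 2).
That gives 4 states.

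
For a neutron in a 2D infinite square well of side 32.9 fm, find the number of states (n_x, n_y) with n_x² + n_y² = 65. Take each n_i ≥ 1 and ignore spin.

degeneracy = 4

The level has n_x² + n_y² = 65. The ordered positive-integer solutions are (1, 8), (4, 7), (7, 4), (8, 1).
That gives 4 states.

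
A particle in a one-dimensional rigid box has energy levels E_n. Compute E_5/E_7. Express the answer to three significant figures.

0.510

E_n ∝ n², so E_5/E_7 = 5²/7² = 25/49 = 0.510.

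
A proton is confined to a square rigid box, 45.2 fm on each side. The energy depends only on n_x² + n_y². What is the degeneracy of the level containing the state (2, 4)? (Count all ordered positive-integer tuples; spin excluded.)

degeneracy = 2

The level has n_x² + n_y² = 20. The ordered positive-integer solutions are (2, 4), (4, 2).
That gives 2 states.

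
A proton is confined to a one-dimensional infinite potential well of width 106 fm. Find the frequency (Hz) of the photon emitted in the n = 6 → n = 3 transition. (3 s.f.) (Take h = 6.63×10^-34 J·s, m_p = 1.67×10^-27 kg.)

f = 1.19×10^20 Hz

E_1 = h²/(8m_pL²) = 2.928×10^-15 J and ΔE = (6² − 3²)E_1 = 7.906×10^-14 J.
f = ΔE/h = 7.906×10^-14/6.63×10^-34 = 1.19×10^20 Hz.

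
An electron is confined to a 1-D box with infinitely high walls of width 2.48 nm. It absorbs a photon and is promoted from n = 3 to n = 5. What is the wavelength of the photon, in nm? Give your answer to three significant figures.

E_1 = h²/(8m_eL²) = 9.796×10^-21 J, so ΔE = (5² − 3²)E_1 = 1.567×10^-19 J.
λ = hc/ΔE = (6.626×10^-34·2.998×10^8)/1.567×10^-19 = 1.27×10^-6 m = 1.27×10^3 nm.

λ = 1.27×10^3 nm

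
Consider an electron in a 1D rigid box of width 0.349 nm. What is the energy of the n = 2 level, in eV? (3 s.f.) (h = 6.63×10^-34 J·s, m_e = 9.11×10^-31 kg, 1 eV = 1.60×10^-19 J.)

For an infinite well E_n = n²h²/(8m_eL²), so E_1 = h²/(8m_eL²) = (6.63×10^-34)²/(8·9.11×10^-31·(3.49×10^-10 m)²) = 4.952×10^-19 J.
Then E_2 = 2²·E_1 = 4·4.952×10^-19 J = 1.981×10^-18 J.
Converting, E_2 = 1.981×10^-18 J / (1.60×10^-19 J/eV) = 12.4 eV.

E_2 = 12.4 eV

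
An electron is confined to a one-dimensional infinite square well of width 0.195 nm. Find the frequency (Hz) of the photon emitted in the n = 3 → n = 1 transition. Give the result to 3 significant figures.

E_1 = h²/(8m_eL²) = 1.584×10^-18 J and ΔE = (3² − 1²)E_1 = 1.267×10^-17 J.
f = ΔE/h = 1.267×10^-17/6.626×10^-34 = 1.91×10^16 Hz.

f = 1.91×10^16 Hz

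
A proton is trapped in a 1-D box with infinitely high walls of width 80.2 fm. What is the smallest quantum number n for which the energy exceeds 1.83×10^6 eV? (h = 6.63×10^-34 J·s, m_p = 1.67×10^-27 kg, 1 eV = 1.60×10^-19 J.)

E_1 = h²/(8m_pL²) = 5.115×10^-15 J = 3.197×10^4 eV.
Need n² > 1.83×10^6/3.197×10^4 = 57.24, i.e. n > 7.566.
The smallest integer satisfying this is n = 8.

n = 8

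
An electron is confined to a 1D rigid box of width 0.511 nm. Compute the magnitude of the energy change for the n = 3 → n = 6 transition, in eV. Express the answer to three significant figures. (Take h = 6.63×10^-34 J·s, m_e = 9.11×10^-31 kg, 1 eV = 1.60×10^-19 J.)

E_1 = h²/(8m_eL²) = 2.310×10^-19 J.
|ΔE| = |3² − 6²|·E_1 = 27·2.310×10^-19 J = 6.237×10^-18 J = 39.0 eV.

|ΔE| = 39.0 eV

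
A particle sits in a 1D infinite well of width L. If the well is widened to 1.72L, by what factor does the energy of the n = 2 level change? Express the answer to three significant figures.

0.338

E_n ∝ 1/L², so the energy scales by 1/1.72² = 0.338.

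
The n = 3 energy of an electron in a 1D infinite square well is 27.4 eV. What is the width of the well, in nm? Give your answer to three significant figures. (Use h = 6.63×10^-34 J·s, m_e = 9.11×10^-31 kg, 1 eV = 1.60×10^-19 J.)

L = 0.352 nm

From E_n = n²h²/(8m_eL²), L = n·h/√(8m_eE_n).
E_3 = 27.4 eV = 4.384×10^-18 J, so L = 3·6.63×10^-34/√(8·9.11×10^-31·4.384×10^-18) = 3.52×10^-10 m = 0.352 nm.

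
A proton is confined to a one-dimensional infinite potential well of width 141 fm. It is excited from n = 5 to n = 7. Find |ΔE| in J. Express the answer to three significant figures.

|ΔE| = 3.96×10^-14 J

E_1 = h²/(8m_pL²) = 1.650×10^-15 J.
|ΔE| = |5² − 7²|·E_1 = 24·1.650×10^-15 J = 3.96×10^-14 J.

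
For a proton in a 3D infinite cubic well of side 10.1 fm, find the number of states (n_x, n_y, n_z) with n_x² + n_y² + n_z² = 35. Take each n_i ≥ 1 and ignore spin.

degeneracy = 6

The level has n_x² + n_y² + n_z² = 35. The ordered positive-integer solutions are (1, 3, 5), (1, 5, 3), (3, 1, 5), (3, 5, 1), (5, 1, 3), (5, 3, 1).
That gives 6 states.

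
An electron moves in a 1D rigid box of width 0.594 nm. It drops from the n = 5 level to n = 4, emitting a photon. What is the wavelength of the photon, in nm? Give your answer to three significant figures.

E_1 = h²/(8m_eL²) = 1.708×10^-19 J, so ΔE = (5² − 4²)E_1 = 1.537×10^-18 J.
λ = hc/ΔE = (6.626×10^-34·2.998×10^8)/1.537×10^-18 = 1.29×10^-7 m = 129 nm.

λ = 129 nm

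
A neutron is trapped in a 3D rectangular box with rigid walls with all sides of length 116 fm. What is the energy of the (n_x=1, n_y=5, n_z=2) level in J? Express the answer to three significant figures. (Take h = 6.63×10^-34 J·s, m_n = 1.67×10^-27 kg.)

For a 3D rectangular well E = (h²/8m_n)·Σ n_i²/L_i² = (6.63×10^-34)²/(8·1.67×10^-27) · [1²/(116 fm)² + 5²/(116 fm)² + 2²/(116 fm)²].
Evaluating gives E = 7.34×10^-14 J.

E = 7.34×10^-14 J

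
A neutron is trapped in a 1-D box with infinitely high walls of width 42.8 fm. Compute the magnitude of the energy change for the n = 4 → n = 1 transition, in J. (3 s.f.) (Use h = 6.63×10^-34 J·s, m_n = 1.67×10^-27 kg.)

|ΔE| = 2.69×10^-13 J

E_1 = h²/(8m_nL²) = 1.796×10^-14 J.
|ΔE| = |4² − 1²|·E_1 = 15·1.796×10^-14 J = 2.69×10^-13 J.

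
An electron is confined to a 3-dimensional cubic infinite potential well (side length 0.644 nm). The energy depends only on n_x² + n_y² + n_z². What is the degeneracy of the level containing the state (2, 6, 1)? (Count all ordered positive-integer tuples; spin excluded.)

The level has n_x² + n_y² + n_z² = 41. The ordered positive-integer solutions are (1, 2, 6), (1, 6, 2), (2, 1, 6), (2, 6, 1), (3, 4, 4), (4, 3, 4), (4, 4, 3), (6, 1, 2), (6, 2, 1).
That gives 9 states.

degeneracy = 9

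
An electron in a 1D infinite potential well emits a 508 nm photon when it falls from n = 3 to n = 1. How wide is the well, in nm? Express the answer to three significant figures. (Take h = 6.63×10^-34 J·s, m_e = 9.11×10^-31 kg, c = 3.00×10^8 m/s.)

The photon carries ΔE = hc/λ = 6.63×10^-34·3.00×10^8/5.08×10^-7 m = 3.915×10^-19 J.
Since ΔE = (3² − 1²)E_1, E_1 = 4.894×10^-20 J, and L = h/√(8m_eE_1) = 1.11×10^-9 m = 1.11 nm.

L = 1.11 nm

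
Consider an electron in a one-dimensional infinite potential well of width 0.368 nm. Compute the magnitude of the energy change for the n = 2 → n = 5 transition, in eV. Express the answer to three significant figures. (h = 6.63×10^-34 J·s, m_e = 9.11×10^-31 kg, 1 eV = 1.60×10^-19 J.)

|ΔE| = 58.5 eV

E_1 = h²/(8m_eL²) = 4.454×10^-19 J.
|ΔE| = |2² − 5²|·E_1 = 21·4.454×10^-19 J = 9.353×10^-18 J = 58.5 eV.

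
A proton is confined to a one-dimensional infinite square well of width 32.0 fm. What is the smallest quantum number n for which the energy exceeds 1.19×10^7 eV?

E_1 = h²/(8m_pL²) = 3.203×10^-14 J = 1.999×10^5 eV.
Need n² > 1.19×10^7/1.999×10^5 = 59.53, i.e. n > 7.716.
The smallest integer satisfying this is n = 8.

n = 8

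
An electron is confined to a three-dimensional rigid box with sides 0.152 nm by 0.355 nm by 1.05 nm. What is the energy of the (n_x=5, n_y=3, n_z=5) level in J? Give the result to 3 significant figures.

For a 3D rectangular well E = (h²/8m_e)·Σ n_i²/L_i² = (6.626×10^-34)²/(8·9.109×10^-31) · [5²/(0.152 nm)² + 3²/(0.355 nm)² + 5²/(1.05 nm)²].
Evaluating gives E = 7.09×10^-17 J.

E = 7.09×10^-17 J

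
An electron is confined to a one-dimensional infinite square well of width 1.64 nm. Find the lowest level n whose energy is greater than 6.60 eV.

E_1 = h²/(8m_eL²) = 2.240×10^-20 J = 0.1398 eV.
Need n² > 6.60/0.1398 = 47.21, i.e. n > 6.871.
The smallest integer satisfying this is n = 7.

n = 7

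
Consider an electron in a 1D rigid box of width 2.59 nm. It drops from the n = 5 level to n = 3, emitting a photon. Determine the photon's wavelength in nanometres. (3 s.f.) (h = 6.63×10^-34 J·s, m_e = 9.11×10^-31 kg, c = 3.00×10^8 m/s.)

λ = 1.38×10^3 nm

E_1 = h²/(8m_eL²) = 8.991×10^-21 J, so ΔE = (5² − 3²)E_1 = 1.439×10^-19 J.
λ = hc/ΔE = (6.63×10^-34·3.00×10^8)/1.439×10^-19 = 1.38×10^-6 m = 1.38×10^3 nm.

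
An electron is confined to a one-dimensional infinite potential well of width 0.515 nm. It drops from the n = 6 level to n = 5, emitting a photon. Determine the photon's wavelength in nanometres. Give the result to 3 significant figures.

λ = 79.5 nm

E_1 = h²/(8m_eL²) = 2.272×10^-19 J, so ΔE = (6² − 5²)E_1 = 2.499×10^-18 J.
λ = hc/ΔE = (6.626×10^-34·2.998×10^8)/2.499×10^-18 = 7.95×10^-8 m = 79.5 nm.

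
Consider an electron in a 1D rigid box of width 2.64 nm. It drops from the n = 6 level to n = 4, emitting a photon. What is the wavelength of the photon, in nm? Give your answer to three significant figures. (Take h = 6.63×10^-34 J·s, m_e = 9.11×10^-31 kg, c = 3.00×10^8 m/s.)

λ = 1.15×10^3 nm

E_1 = h²/(8m_eL²) = 8.654×10^-21 J, so ΔE = (6² − 4²)E_1 = 1.731×10^-19 J.
λ = hc/ΔE = (6.63×10^-34·3.00×10^8)/1.731×10^-19 = 1.15×10^-6 m = 1.15×10^3 nm.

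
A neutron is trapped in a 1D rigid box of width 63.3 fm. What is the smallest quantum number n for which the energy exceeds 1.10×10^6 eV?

E_1 = h²/(8m_nL²) = 8.177×10^-15 J = 5.104×10^4 eV.
Need n² > 1.10×10^6/5.104×10^4 = 21.55, i.e. n > 4.642.
The smallest integer satisfying this is n = 5.

n = 5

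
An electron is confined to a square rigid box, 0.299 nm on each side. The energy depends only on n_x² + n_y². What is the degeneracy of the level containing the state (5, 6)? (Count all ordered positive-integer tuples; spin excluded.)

The level has n_x² + n_y² = 61. The ordered positive-integer solutions are (5, 6), (6, 5).
That gives 2 states.

degeneracy = 2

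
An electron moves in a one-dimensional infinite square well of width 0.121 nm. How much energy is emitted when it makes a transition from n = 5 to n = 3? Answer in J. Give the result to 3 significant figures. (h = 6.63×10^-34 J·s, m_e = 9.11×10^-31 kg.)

E_1 = h²/(8m_eL²) = 4.120×10^-18 J.
|ΔE| = |5² − 3²|·E_1 = 16·4.120×10^-18 J = 6.59×10^-17 J.

|ΔE| = 6.59×10^-17 J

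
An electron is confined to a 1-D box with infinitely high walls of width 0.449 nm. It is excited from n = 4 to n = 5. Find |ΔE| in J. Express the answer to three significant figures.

E_1 = h²/(8m_eL²) = 2.988×10^-19 J.
|ΔE| = |4² − 5²|·E_1 = 9·2.988×10^-19 J = 2.69×10^-18 J.

|ΔE| = 2.69×10^-18 J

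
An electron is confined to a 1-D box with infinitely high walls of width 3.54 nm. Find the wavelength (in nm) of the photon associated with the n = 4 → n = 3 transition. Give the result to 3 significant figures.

λ = 5.90×10^3 nm

E_1 = h²/(8m_eL²) = 4.808×10^-21 J, so ΔE = (4² − 3²)E_1 = 3.366×10^-20 J.
λ = hc/ΔE = (6.626×10^-34·2.998×10^8)/3.366×10^-20 = 5.90×10^-6 m = 5.90×10^3 nm.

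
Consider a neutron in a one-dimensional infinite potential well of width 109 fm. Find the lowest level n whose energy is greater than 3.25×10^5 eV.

E_1 = h²/(8m_nL²) = 2.758×10^-15 J = 1.722×10^4 eV.
Need n² > 3.25×10^5/1.722×10^4 = 18.87, i.e. n > 4.344.
The smallest integer satisfying this is n = 5.

n = 5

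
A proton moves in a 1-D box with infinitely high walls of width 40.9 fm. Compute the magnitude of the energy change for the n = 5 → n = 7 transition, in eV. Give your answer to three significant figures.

|ΔE| = 2.94×10^6 eV

E_1 = h²/(8m_pL²) = 1.961×10^-14 J.
|ΔE| = |5² − 7²|·E_1 = 24·1.961×10^-14 J = 4.706×10^-13 J = 2.94×10^6 eV.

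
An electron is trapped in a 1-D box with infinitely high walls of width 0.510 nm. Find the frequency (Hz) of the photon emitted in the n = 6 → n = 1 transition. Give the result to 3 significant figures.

f = 1.22×10^16 Hz

E_1 = h²/(8m_eL²) = 2.316×10^-19 J and ΔE = (6² − 1²)E_1 = 8.106×10^-18 J.
f = ΔE/h = 8.106×10^-18/6.626×10^-34 = 1.22×10^16 Hz.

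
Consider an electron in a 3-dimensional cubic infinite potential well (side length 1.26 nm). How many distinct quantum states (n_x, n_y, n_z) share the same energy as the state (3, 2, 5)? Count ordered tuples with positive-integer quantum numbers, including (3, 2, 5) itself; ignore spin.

The level has n_x² + n_y² + n_z² = 38. The ordered positive-integer solutions are (1, 1, 6), (1, 6, 1), (2, 3, 5), (2, 5, 3), (3, 2, 5), (3, 5, 2), (5, 2, 3), (5, 3, 2), (6, 1, 1).
That gives 9 states.

degeneracy = 9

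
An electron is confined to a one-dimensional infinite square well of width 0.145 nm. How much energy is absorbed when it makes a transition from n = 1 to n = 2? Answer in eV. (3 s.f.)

|ΔE| = 53.7 eV

E_1 = h²/(8m_eL²) = 2.866×10^-18 J.
|ΔE| = |1² − 2²|·E_1 = 3·2.866×10^-18 J = 8.598×10^-18 J = 53.7 eV.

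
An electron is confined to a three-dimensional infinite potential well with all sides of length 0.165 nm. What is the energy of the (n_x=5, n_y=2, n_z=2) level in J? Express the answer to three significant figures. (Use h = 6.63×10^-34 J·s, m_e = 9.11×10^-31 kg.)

For a 3D rectangular well E = (h²/8m_e)·Σ n_i²/L_i² = (6.63×10^-34)²/(8·9.11×10^-31) · [5²/(0.165 nm)² + 2²/(0.165 nm)² + 2²/(0.165 nm)²].
Evaluating gives E = 7.31×10^-17 J.

E = 7.31×10^-17 J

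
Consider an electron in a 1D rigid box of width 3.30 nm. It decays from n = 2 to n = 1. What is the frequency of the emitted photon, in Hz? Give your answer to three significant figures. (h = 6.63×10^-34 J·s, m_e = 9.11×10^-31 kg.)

f = 2.51×10^13 Hz

E_1 = h²/(8m_eL²) = 5.538×10^-21 J and ΔE = (2² − 1²)E_1 = 1.661×10^-20 J.
f = ΔE/h = 1.661×10^-20/6.63×10^-34 = 2.51×10^13 Hz.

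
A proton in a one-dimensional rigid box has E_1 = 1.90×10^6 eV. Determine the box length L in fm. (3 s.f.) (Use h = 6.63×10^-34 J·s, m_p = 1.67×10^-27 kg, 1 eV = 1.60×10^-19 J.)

From E_n = n²h²/(8m_pL²), L = n·h/√(8m_pE_n).
E_1 = 1.90×10^6 eV = 3.040×10^-13 J, so L = 1·6.63×10^-34/√(8·1.67×10^-27·3.040×10^-13) = 1.04×10^-14 m = 10.4 fm.

L = 10.4 fm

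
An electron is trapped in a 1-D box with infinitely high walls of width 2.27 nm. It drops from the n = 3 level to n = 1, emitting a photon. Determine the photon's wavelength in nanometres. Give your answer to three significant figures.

λ = 2.12×10^3 nm

E_1 = h²/(8m_eL²) = 1.169×10^-20 J, so ΔE = (3² − 1²)E_1 = 9.352×10^-20 J.
λ = hc/ΔE = (6.626×10^-34·2.998×10^8)/9.352×10^-20 = 2.12×10^-6 m = 2.12×10^3 nm.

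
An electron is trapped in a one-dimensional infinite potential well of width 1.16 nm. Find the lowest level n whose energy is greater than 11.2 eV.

n = 7

E_1 = h²/(8m_eL²) = 4.477×10^-20 J = 0.2795 eV.
Need n² > 11.2/0.2795 = 40.07, i.e. n > 6.330.
The smallest integer satisfying this is n = 7.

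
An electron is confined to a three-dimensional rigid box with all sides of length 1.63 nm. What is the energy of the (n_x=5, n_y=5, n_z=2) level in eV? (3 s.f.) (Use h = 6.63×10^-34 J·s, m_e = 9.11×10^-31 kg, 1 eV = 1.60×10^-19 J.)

E = 7.66 eV

For a 3D rectangular well E = (h²/8m_e)·Σ n_i²/L_i² = (6.63×10^-34)²/(8·9.11×10^-31) · [5²/(1.63 nm)² + 5²/(1.63 nm)² + 2²/(1.63 nm)²].
Evaluating gives E = 1.226×10^-18 J = 7.66 eV.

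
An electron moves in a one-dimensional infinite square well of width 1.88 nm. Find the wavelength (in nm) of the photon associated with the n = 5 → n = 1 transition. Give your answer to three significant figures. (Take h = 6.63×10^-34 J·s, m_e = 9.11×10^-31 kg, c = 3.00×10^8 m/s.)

E_1 = h²/(8m_eL²) = 1.706×10^-20 J, so ΔE = (5² − 1²)E_1 = 4.094×10^-19 J.
λ = hc/ΔE = (6.63×10^-34·3.00×10^8)/4.094×10^-19 = 4.86×10^-7 m = 486 nm.

λ = 486 nm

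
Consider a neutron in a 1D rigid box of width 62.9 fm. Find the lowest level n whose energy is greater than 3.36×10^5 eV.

E_1 = h²/(8m_nL²) = 8.281×10^-15 J = 5.169×10^4 eV.
Need n² > 3.36×10^5/5.169×10^4 = 6.500, i.e. n > 2.550.
The smallest integer satisfying this is n = 3.

n = 3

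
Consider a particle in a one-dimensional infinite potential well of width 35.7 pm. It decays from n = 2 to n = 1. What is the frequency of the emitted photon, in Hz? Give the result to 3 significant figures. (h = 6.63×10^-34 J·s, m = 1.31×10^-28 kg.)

E_1 = h²/(8mL²) = 3.291×10^-19 J and ΔE = (2² − 1²)E_1 = 9.873×10^-19 J.
f = ΔE/h = 9.873×10^-19/6.63×10^-34 = 1.49×10^15 Hz.

f = 1.49×10^15 Hz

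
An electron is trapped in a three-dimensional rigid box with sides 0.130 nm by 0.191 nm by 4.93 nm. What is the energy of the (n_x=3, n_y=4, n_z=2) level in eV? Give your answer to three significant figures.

For a 3D rectangular well E = (h²/8m_e)·Σ n_i²/L_i² = (6.626×10^-34)²/(8·9.109×10^-31) · [3²/(0.130 nm)² + 4²/(0.191 nm)² + 2²/(4.93 nm)²].
Evaluating gives E = 5.852×10^-17 J = 365 eV.

E = 365 eV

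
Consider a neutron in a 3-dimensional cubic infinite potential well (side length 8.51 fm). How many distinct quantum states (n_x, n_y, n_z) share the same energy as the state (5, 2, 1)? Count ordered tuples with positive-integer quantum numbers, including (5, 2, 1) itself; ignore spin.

The level has n_x² + n_y² + n_z² = 30. The ordered positive-integer solutions are (1, 2, 5), (1, 5, 2), (2, 1, 5), (2, 5, 1), (5, 1, 2), (5, 2, 1).
That gives 6 states.

degeneracy = 6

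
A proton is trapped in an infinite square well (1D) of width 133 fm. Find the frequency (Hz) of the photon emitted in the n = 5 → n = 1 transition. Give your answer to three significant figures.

E_1 = h²/(8m_pL²) = 1.854×10^-15 J and ΔE = (5² − 1²)E_1 = 4.450×10^-14 J.
f = ΔE/h = 4.450×10^-14/6.626×10^-34 = 6.72×10^19 Hz.

f = 6.72×10^19 Hz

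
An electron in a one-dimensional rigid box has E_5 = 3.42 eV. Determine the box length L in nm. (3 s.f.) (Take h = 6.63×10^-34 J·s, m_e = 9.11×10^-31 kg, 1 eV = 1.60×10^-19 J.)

From E_n = n²h²/(8m_eL²), L = n·h/√(8m_eE_n).
E_5 = 3.42 eV = 5.472×10^-19 J, so L = 5·6.63×10^-34/√(8·9.11×10^-31·5.472×10^-19) = 1.66×10^-9 m = 1.66 nm.

L = 1.66 nm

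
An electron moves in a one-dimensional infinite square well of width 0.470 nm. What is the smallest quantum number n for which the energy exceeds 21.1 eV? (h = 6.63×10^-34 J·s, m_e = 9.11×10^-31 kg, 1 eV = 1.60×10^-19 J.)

n = 4

E_1 = h²/(8m_eL²) = 2.730×10^-19 J = 1.706 eV.
Need n² > 21.1/1.706 = 12.37, i.e. n > 3.517.
The smallest integer satisfying this is n = 4.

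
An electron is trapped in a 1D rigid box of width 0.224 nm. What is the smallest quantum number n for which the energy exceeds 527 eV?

n = 9

E_1 = h²/(8m_eL²) = 1.201×10^-18 J = 7.497 eV.
Need n² > 527/7.497 = 70.29, i.e. n > 8.384.
The smallest integer satisfying this is n = 9.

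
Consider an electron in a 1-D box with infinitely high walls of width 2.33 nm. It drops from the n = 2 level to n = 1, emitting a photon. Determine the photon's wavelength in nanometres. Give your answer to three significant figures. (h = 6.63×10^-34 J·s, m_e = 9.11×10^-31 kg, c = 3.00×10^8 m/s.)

λ = 5.97×10^3 nm

E_1 = h²/(8m_eL²) = 1.111×10^-20 J, so ΔE = (2² − 1²)E_1 = 3.333×10^-20 J.
λ = hc/ΔE = (6.63×10^-34·3.00×10^8)/3.333×10^-20 = 5.97×10^-6 m = 5.97×10^3 nm.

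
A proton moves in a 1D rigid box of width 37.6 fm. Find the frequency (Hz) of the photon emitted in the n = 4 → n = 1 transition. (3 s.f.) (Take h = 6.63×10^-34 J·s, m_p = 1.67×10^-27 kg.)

E_1 = h²/(8m_pL²) = 2.327×10^-14 J and ΔE = (4² − 1²)E_1 = 3.491×10^-13 J.
f = ΔE/h = 3.491×10^-13/6.63×10^-34 = 5.27×10^20 Hz.

f = 5.27×10^20 Hz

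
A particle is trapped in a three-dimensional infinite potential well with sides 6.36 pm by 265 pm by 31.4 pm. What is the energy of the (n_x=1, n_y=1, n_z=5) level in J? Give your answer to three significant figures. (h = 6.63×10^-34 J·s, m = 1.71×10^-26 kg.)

For a 3D rectangular well E = (h²/8m)·Σ n_i²/L_i² = (6.63×10^-34)²/(8·1.71×10^-26) · [1²/(6.36 pm)² + 1²/(265 pm)² + 5²/(31.4 pm)²].
Evaluating gives E = 1.61×10^-19 J.

E = 1.61×10^-19 J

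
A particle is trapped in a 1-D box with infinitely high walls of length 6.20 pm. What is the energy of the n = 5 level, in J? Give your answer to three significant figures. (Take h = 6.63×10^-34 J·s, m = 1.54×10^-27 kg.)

For an infinite well E_n = n²h²/(8mL²), so E_1 = h²/(8mL²) = (6.63×10^-34)²/(8·1.54×10^-27·(6.20×10^-12 m)²) = 9.282×10^-19 J.
Then E_5 = 5²·E_1 = 25·9.282×10^-19 J = 2.32×10^-17 J.

E_5 = 2.32×10^-17 J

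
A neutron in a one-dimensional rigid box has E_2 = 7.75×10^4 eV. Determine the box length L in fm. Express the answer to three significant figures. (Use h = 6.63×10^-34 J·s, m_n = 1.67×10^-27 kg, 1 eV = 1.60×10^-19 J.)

From E_n = n²h²/(8m_nL²), L = n·h/√(8m_nE_n).
E_2 = 7.75×10^4 eV = 1.240×10^-14 J, so L = 2·6.63×10^-34/√(8·1.67×10^-27·1.240×10^-14) = 1.03×10^-13 m = 103 fm.

L = 103 fm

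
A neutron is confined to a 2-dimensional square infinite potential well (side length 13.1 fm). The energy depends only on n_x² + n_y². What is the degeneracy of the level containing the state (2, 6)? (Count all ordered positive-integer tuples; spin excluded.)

degeneracy = 2

The level has n_x² + n_y² = 40. The ordered positive-integer solutions are (2, 6), (6, 2).
That gives 2 states.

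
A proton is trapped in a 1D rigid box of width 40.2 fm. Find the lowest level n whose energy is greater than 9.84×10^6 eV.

n = 9

E_1 = h²/(8m_pL²) = 2.030×10^-14 J = 1.267×10^5 eV.
Need n² > 9.84×10^6/1.267×10^5 = 77.66, i.e. n > 8.812.
The smallest integer satisfying this is n = 9.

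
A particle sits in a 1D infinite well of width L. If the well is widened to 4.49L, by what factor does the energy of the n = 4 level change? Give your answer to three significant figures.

E_n ∝ 1/L², so the energy scales by 1/4.49² = 0.0496.

0.0496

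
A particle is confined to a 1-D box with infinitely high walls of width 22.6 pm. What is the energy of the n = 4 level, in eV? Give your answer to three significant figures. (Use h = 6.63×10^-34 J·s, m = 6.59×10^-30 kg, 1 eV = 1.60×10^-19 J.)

For an infinite well E_n = n²h²/(8mL²), so E_1 = h²/(8mL²) = (6.63×10^-34)²/(8·6.59×10^-30·(2.26×10^-11 m)²) = 1.632×10^-17 J.
Then E_4 = 4²·E_1 = 16·1.632×10^-17 J = 2.611×10^-16 J.
Converting, E_4 = 2.611×10^-16 J / (1.60×10^-19 J/eV) = 1.63×10^3 eV.

E_4 = 1.63×10^3 eV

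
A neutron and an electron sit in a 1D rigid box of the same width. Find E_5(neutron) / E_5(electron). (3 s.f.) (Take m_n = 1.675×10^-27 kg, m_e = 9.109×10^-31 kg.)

5.44×10^-4

E_n ∝ 1/m at fixed n and L, so the ratio is m_e/m_n = 9.109×10^-31/1.675×10^-27 = 5.44×10^-4.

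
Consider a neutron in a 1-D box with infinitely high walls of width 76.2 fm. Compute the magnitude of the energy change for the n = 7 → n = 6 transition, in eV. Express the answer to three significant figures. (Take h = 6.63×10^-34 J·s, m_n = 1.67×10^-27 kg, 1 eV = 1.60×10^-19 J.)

E_1 = h²/(8m_nL²) = 5.666×10^-15 J.
|ΔE| = |7² − 6²|·E_1 = 13·5.666×10^-15 J = 7.366×10^-14 J = 4.60×10^5 eV.

|ΔE| = 4.60×10^5 eV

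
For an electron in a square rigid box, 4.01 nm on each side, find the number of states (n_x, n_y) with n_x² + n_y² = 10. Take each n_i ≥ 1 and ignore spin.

degeneracy = 2

The level has n_x² + n_y² = 10. The ordered positive-integer solutions are (1, 3), (3, 1).
That gives 2 states.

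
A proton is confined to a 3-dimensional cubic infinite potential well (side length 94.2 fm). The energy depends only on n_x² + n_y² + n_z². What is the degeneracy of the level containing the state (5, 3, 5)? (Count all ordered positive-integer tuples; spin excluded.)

degeneracy = 9

The level has n_x² + n_y² + n_z² = 59. The ordered positive-integer solutions are (1, 3, 7), (1, 7, 3), (3, 1, 7), (3, 5, 5), (3, 7, 1), (5, 3, 5), (5, 5, 3), (7, 1, 3), (7, 3, 1).
That gives 9 states.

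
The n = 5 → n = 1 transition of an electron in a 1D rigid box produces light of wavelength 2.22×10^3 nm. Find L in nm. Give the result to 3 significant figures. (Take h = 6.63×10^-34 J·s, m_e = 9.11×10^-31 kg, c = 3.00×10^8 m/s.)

The photon carries ΔE = hc/λ = 6.63×10^-34·3.00×10^8/2.22×10^-6 m = 8.959×10^-20 J.
Since ΔE = (5² − 1²)E_1, E_1 = 3.733×10^-21 J, and L = h/√(8m_eE_1) = 4.02×10^-9 m = 4.02 nm.

L = 4.02 nm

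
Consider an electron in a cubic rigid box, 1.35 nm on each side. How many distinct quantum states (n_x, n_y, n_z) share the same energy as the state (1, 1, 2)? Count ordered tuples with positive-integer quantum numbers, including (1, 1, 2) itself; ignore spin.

degeneracy = 3

The level has n_x² + n_y² + n_z² = 6. The ordered positive-integer solutions are (1, 1, 2), (1, 2, 1), (2, 1, 1).
That gives 3 states.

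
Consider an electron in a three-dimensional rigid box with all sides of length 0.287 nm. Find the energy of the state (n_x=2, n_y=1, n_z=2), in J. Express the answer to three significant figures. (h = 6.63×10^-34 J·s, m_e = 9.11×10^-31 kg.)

For a 3D rectangular well E = (h²/8m_e)·Σ n_i²/L_i² = (6.63×10^-34)²/(8·9.11×10^-31) · [2²/(0.287 nm)² + 1²/(0.287 nm)² + 2²/(0.287 nm)²].
Evaluating gives E = 6.59×10^-18 J.

E = 6.59×10^-18 J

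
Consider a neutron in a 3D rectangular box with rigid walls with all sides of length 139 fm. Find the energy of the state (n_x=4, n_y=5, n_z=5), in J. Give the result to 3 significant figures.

For a 3D rectangular well E = (h²/8m_n)·Σ n_i²/L_i² = (6.626×10^-34)²/(8·1.675×10^-27) · [4²/(139 fm)² + 5²/(139 fm)² + 5²/(139 fm)²].
Evaluating gives E = 1.12×10^-13 J.

E = 1.12×10^-13 J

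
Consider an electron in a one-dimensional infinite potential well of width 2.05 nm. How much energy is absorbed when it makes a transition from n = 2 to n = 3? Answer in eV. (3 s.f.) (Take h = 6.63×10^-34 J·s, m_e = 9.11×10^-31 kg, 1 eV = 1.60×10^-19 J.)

|ΔE| = 0.448 eV

E_1 = h²/(8m_eL²) = 1.435×10^-20 J.
|ΔE| = |2² − 3²|·E_1 = 5·1.435×10^-20 J = 7.175×10^-20 J = 0.448 eV.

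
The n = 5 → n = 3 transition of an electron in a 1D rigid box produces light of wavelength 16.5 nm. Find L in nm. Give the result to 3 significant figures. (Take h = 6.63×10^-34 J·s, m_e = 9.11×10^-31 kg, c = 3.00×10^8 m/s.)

The photon carries ΔE = hc/λ = 6.63×10^-34·3.00×10^8/1.65×10^-8 m = 1.205×10^-17 J.
Since ΔE = (5² − 3²)E_1, E_1 = 7.531×10^-19 J, and L = h/√(8m_eE_1) = 2.83×10^-10 m = 0.283 nm.

L = 0.283 nm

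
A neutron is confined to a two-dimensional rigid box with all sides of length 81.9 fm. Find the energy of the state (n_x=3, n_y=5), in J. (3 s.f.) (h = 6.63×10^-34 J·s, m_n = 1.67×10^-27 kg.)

For a 2D rectangular well E = (h²/8m_n)·Σ n_i²/L_i² = (6.63×10^-34)²/(8·1.67×10^-27) · [3²/(81.9 fm)² + 5²/(81.9 fm)²].
Evaluating gives E = 1.67×10^-13 J.

E = 1.67×10^-13 J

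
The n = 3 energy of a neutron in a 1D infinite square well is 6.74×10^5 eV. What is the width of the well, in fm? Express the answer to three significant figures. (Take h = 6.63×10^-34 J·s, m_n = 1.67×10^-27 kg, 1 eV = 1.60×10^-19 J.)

L = 52.4 fm

From E_n = n²h²/(8m_nL²), L = n·h/√(8m_nE_n).
E_3 = 6.74×10^5 eV = 1.078×10^-13 J, so L = 3·6.63×10^-34/√(8·1.67×10^-27·1.078×10^-13) = 5.24×10^-14 m = 52.4 fm.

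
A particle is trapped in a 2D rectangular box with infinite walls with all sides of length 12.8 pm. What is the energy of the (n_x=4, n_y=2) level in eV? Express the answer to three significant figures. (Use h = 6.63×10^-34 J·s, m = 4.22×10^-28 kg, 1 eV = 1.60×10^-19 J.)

For a 2D rectangular well E = (h²/8m)·Σ n_i²/L_i² = (6.63×10^-34)²/(8·4.22×10^-28) · [4²/(12.8 pm)² + 2²/(12.8 pm)²].
Evaluating gives E = 1.589×10^-17 J = 99.3 eV.

E = 99.3 eV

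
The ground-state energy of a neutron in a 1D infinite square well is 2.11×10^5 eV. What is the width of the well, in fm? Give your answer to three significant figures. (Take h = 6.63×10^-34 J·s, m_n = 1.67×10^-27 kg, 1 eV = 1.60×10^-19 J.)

L = 31.2 fm

From E_n = n²h²/(8m_nL²), L = n·h/√(8m_nE_n).
E_1 = 2.11×10^5 eV = 3.376×10^-14 J, so L = 1·6.63×10^-34/√(8·1.67×10^-27·3.376×10^-14) = 3.12×10^-14 m = 31.2 fm.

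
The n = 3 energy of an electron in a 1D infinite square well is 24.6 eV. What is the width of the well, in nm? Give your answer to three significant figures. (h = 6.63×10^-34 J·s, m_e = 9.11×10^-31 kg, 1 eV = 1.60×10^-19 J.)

From E_n = n²h²/(8m_eL²), L = n·h/√(8m_eE_n).
E_3 = 24.6 eV = 3.936×10^-18 J, so L = 3·6.63×10^-34/√(8·9.11×10^-31·3.936×10^-18) = 3.71×10^-10 m = 0.371 nm.

L = 0.371 nm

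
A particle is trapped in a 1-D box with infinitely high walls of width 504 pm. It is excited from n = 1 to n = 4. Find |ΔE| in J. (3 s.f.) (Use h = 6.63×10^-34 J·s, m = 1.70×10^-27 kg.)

E_1 = h²/(8mL²) = 1.272×10^-22 J.
|ΔE| = |1² − 4²|·E_1 = 15·1.272×10^-22 J = 1.91×10^-21 J.

|ΔE| = 1.91×10^-21 J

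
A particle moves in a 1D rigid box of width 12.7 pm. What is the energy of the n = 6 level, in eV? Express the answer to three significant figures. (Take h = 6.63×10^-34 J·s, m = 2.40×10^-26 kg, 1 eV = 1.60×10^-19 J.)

For an infinite well E_n = n²h²/(8mL²), so E_1 = h²/(8mL²) = (6.63×10^-34)²/(8·2.40×10^-26·(1.27×10^-11 m)²) = 1.419×10^-20 J.
Then E_6 = 6²·E_1 = 36·1.419×10^-20 J = 5.108×10^-19 J.
Converting, E_6 = 5.108×10^-19 J / (1.60×10^-19 J/eV) = 3.19 eV.

E_6 = 3.19 eV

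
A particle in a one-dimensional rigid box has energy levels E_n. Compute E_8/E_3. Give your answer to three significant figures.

7.11

E_n ∝ n², so E_8/E_3 = 8²/3² = 64/9 = 7.11.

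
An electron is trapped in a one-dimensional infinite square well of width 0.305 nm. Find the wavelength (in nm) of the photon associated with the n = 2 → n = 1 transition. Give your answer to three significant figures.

λ = 102 nm

E_1 = h²/(8m_eL²) = 6.477×10^-19 J, so ΔE = (2² − 1²)E_1 = 1.943×10^-18 J.
λ = hc/ΔE = (6.626×10^-34·2.998×10^8)/1.943×10^-18 = 1.02×10^-7 m = 102 nm.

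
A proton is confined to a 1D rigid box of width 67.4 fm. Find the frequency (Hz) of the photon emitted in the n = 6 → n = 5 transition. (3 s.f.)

f = 1.20×10^20 Hz

E_1 = h²/(8m_pL²) = 7.221×10^-15 J and ΔE = (6² − 5²)E_1 = 7.943×10^-14 J.
f = ΔE/h = 7.943×10^-14/6.626×10^-34 = 1.20×10^20 Hz.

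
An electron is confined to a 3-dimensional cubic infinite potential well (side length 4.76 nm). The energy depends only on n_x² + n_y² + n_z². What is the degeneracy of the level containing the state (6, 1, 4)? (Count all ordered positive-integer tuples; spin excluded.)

The level has n_x² + n_y² + n_z² = 53. The ordered positive-integer solutions are (1, 4, 6), (1, 6, 4), (4, 1, 6), (4, 6, 1), (6, 1, 4), (6, 4, 1).
That gives 6 states.

degeneracy = 6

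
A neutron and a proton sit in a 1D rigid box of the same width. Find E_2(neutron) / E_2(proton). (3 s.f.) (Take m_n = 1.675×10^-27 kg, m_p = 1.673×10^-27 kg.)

E_n ∝ 1/m at fixed n and L, so the ratio is m_p/m_n = 1.673×10^-27/1.675×10^-27 = 0.999.

0.999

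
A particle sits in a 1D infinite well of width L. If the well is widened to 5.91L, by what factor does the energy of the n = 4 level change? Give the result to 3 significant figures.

0.0286

E_n ∝ 1/L², so the energy scales by 1/5.91² = 0.0286.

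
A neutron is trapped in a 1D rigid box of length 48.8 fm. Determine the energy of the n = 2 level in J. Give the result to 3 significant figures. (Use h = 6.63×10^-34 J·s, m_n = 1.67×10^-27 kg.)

For an infinite well E_n = n²h²/(8m_nL²), so E_1 = h²/(8m_nL²) = (6.63×10^-34)²/(8·1.67×10^-27·(4.88×10^-14 m)²) = 1.382×10^-14 J.
Then E_2 = 2²·E_1 = 4·1.382×10^-14 J = 5.53×10^-14 J.

E_2 = 5.53×10^-14 J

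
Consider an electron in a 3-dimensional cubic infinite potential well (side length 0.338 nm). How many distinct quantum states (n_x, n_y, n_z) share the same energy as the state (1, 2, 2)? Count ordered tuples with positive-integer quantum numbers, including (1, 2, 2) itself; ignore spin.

The level has n_x² + n_y² + n_z² = 9. The ordered positive-integer solutions are (1, 2, 2), (2, 1, 2), (2, 2, 1).
That gives 3 states.

degeneracy = 3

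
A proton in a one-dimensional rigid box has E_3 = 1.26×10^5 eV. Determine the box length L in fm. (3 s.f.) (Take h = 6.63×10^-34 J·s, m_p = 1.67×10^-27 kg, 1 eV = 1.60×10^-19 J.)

L = 121 fm

From E_n = n²h²/(8m_pL²), L = n·h/√(8m_pE_n).
E_3 = 1.26×10^5 eV = 2.016×10^-14 J, so L = 3·6.63×10^-34/√(8·1.67×10^-27·2.016×10^-14) = 1.21×10^-13 m = 121 fm.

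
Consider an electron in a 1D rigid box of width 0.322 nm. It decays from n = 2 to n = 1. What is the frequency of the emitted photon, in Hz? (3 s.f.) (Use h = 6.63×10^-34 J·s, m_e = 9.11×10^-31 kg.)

E_1 = h²/(8m_eL²) = 5.817×10^-19 J and ΔE = (2² − 1²)E_1 = 1.745×10^-18 J.
f = ΔE/h = 1.745×10^-18/6.63×10^-34 = 2.63×10^15 Hz.

f = 2.63×10^15 Hz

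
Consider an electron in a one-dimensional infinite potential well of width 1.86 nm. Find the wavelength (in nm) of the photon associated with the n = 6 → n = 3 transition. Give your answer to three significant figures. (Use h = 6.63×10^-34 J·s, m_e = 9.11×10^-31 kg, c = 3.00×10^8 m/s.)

E_1 = h²/(8m_eL²) = 1.743×10^-20 J, so ΔE = (6² − 3²)E_1 = 4.706×10^-19 J.
λ = hc/ΔE = (6.63×10^-34·3.00×10^8)/4.706×10^-19 = 4.23×10^-7 m = 423 nm.

λ = 423 nm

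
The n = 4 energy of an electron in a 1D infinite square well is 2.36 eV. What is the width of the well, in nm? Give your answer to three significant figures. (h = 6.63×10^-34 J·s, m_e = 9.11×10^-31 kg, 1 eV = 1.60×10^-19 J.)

L = 1.60 nm

From E_n = n²h²/(8m_eL²), L = n·h/√(8m_eE_n).
E_4 = 2.36 eV = 3.776×10^-19 J, so L = 4·6.63×10^-34/√(8·9.11×10^-31·3.776×10^-19) = 1.60×10^-9 m = 1.60 nm.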